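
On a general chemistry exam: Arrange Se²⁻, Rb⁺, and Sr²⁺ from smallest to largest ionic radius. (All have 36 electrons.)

All of these have 36 electrons, so size is governed by nuclear charge alone: the more protons, the stronger the pull on the same electron cloud, and the smaller the ion.
Nuclear charges: Sr²⁺ (Z=38), Rb⁺ (Z=37), Se²⁻ (Z=34).
Smallest to largest: Sr²⁺ < Rb⁺ < Se²⁻.

Sr²⁺ < Rb⁺ < Se²⁻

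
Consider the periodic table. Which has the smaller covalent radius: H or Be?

H is in period 1, group 1; Be is in period 2, group 2.
Radius decreases left→right (rising Z_eff, same n) and increases top→bottom (higher n).
A diagonal step moves right (one effect) and down (the opposite effect) at once.
Be > H: period and group pull opposite ways; the down-group shift dominates (102 vs 32 pm).
Tabulated atomic radius (pm): H 32, Be 102.
So H has the smaller covalent radius (H < Be).

H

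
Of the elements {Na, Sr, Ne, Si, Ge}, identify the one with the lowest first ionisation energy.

Na

Ne is in period 2, group 18; Na is in period 3, group 1; Si is in period 3, group 14; Ge is in period 4, group 14; Sr is in period 5, group 2.
First ionization energy rises across a period (greater Z_eff holds electrons more tightly) and falls down a group (valence electrons are farther from the nucleus).
Here both period and group differ, so the two effects have to be weighed against each other.
Sr > Na: period and group pull opposite ways; the across-period shift dominates (550 vs 496 kJ/mol).
Ge > Sr: relative to Sr, both the across-period and down-group shifts push Ge's first ionization energy up.
Si > Ge: Si sits above Ge in group 14, so the down-group effect alone puts Si higher.
Ne > Si: both effects reinforce here, so Ne is clearly the higher of the two.
Approximate values (kJ/mol): Ne 2081, Na 496, Si 786, Ge 762, Sr 550.
The lowest first ionisation energy among these belongs to Na.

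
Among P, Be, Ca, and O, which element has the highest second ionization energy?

O

Consider each +1 ion: P⁺ still has 4 valence electrons; Be⁺ still has 1 valence electron; Ca⁺ still has 1 valence electron; O⁺ still has 5 valence electrons.
All are still removing valence electrons, so compare the +1 ions as you would atoms: IE_2 generally rises across a period (higher Z_eff) and falls down a group (larger shell), subject to the usual subshell exceptions.
Valence configurations: P⁺ [Ne]3s²3p², Be⁺ [He]2s¹, Ca⁺ [Ar]4s¹, O⁺ [He]2s²2p³.
The numbers (kJ/mol): P 1907, Be 1757, Ca 1145, O 3388.
So the second ionization energies run Ca < Be < P < O.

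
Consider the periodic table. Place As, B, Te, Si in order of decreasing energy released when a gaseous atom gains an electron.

B is in period 2, group 13; Si is in period 3, group 14; As is in period 4, group 15; Te is in period 5, group 16.
Electron affinity generally becomes more exothermic across a period toward the halogens and less exothermic down a group.
These sit on a diagonal, where the across-period and down-group effects partly cancel.
As > B: the two effects oppose for this pair; the across-period effect wins (78 vs 27 kJ/mol).
Si > As: the two effects oppose for this pair; the down-group effect wins (134 vs 78 kJ/mol).
Te > Si: period and group pull opposite ways; the across-period shift dominates (190 vs 134 kJ/mol).
For reference (kJ/mol): B 27, Si 134, As 78, Te 190.
So from highest to lowest: Te > Si > As > B.

Te > Si > As > B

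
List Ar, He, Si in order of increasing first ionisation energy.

He is in period 1, group 18; Si is in period 3, group 14; Ar is in period 3, group 18.
Across a period the outer electron is held more tightly (higher IE₁); down a group it sits in a higher shell, more shielded, and comes off more easily.
Here both period and group differ, so the two effects have to be weighed against each other.
Ar > Si: Ar lies to the right of Si in period 3, so the across-period effect alone puts Ar higher.
He > Ar: He sits above Ar in group 18, so the down-group effect alone puts He higher.
Tabulated first ionization energy (kJ/mol): He 2372, Si 786, Ar 1521.
So from lowest to highest: Si < Ar < He.

Si < Ar < He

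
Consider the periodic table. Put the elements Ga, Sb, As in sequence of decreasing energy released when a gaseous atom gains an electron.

Sb > As > Ga

Adding an electron releases more energy for atoms nearer the top right (short of the noble gases).
These span different periods and groups, so the two trends combine.
As > Ga: As lies to the right of Ga in period 4, so the across-period effect alone puts As higher.
Sb > As: this pair runs against the simple trend — see the exception note.
Note the exception: Sb has a higher electron affinity than As, contrary to the simple trend — both are half-filled np³, but the pairing/repulsion penalty for the added electron shrinks as the p orbitals become larger and more diffuse down the group, and for Sb that outweighs the weaker nuclear attraction.
Tabulated electron affinity (kJ/mol): Ga 29, As 78, Sb 103.
So from highest to lowest: Sb > As > Ga.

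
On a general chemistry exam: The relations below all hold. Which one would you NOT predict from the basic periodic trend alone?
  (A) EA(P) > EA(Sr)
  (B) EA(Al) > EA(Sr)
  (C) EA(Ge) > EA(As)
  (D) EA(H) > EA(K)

(C)

The general trend: electron affinity increases across a period and decreases down a group.
(A) P (period 3, group 15) vs Sr (period 5, group 2): the stated order agrees with the simple trend.
(B) Al (period 3, group 13) vs Sr (period 5, group 2): the stated order agrees with the simple trend.
(C) Ge (period 4, group 14) vs As (period 4, group 15): the stated order contradicts the simple trend.
(D) H (period 1, group 1) vs K (period 4, group 1): the stated order agrees with the simple trend.
The exception is (C): adding an electron to As's half-filled 4p³ is unfavourable, so Ge (4p²) has the more exothermic EA.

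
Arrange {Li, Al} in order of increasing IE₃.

Consider each +2 ion: Li²⁺ is already 1 electron into the core; Al²⁺ still has 1 valence electron.
Core electrons are held far more tightly than valence electrons, so Li tops the IE_3 order.
Tabulated IE_3 (kJ/mol): Li 11815, Al 2745.
Hence IE_3: Al < Li.

Al, Li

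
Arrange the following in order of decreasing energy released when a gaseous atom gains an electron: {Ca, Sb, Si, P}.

Si is in period 3, group 14; P is in period 3, group 15; Ca is in period 4, group 2; Sb is in period 5, group 15.
Adding an electron releases more energy for atoms nearer the top right (short of the noble gases).
Here both period and group differ, so the two effects have to be weighed against each other.
P > Ca: both effects reinforce here, so P is clearly the higher of the two.
Sb > P: this pair runs against the simple trend — see the exception note.
Si > Sb: period and group pull opposite ways; the down-group shift dominates (134 vs 103 kJ/mol).
Note the exception: Sb has a higher electron affinity than P, contrary to the simple trend — both are half-filled np³, but the pairing/repulsion penalty for the added electron shrinks as the p orbitals become larger and more diffuse down the group, and for Sb that outweighs the weaker nuclear attraction.
Note the exception: Si has a higher electron affinity than P, contrary to the simple trend — adding an electron to P's half-filled 3p³ is unfavourable, so Si (3p²) has the more exothermic EA.
Approximate values (kJ/mol): Si 134, P 72, Ca 2, Sb 103.
So from highest to lowest: Si > Sb > P > Ca.

Si, Sb, P, Ca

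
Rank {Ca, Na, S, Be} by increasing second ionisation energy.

Ca < Be < S < Na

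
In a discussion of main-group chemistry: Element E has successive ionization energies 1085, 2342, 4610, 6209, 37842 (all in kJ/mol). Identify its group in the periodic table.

Group 14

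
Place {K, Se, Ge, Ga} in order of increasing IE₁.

K is in period 4, group 1; Ga is in period 4, group 13; Ge is in period 4, group 14; Se is in period 4, group 16.
Across a period the outer electron is held more tightly (higher IE₁); down a group it sits in a higher shell, more shielded, and comes off more easily.
All lie in period 4, so first ionization energy increases left to right.
So from lowest to highest: K < Ga < Ge < Se.

K < Ga < Ge < Se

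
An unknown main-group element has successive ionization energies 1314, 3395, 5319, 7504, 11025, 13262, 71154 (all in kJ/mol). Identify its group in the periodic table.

Group 16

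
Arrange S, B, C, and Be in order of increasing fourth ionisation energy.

S < C < Be < B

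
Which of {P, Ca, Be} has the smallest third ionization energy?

P

Consider each +2 ion: P²⁺ still has 3 valence electrons; Ca²⁺ is the bare [Ar] core; Be²⁺ is the bare [He] core.
Core electrons are held far more tightly than valence electrons, so Ca and Be top the IE_3 order.
Tabulated IE_3 (kJ/mol): P 2914, Ca 4912, Be 14849.
Overall IE_3 order: P < Ca < Be.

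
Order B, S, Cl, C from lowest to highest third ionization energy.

S, B, Cl, C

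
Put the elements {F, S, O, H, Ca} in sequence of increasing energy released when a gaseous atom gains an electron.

Ca, H, O, S, F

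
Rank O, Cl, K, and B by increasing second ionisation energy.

IE_2 is the cost of taking one more electron from the +1 cation: O⁺ still has 5 valence electrons; Cl⁺ still has 6 valence electrons; K⁺ is the bare [Ar] core; B⁺ still has 2 valence electrons.
Usually core removal costs more than valence removal, but here the competition is close: a tightly held n=2 valence electron can cost more to remove than an n=3 core electron, so the actual values have to decide it.
Valence configurations: O⁺ [He]2s²2p³, Cl⁺ [Ne]3s²3p⁴, B⁺ [He]2s².
Approximate IE_2 values (kJ/mol): O 3388, Cl 2298, K 3052, B 2427.
Putting it together, IE_2: Cl < B < K < O.

Cl < B < K < O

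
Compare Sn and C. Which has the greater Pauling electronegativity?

Electronegativity increases across a period and decreases down a group, tracking effective nuclear charge and atomic size.
All are in group 14, so electronegativity increases up the group.
So C has the greater Pauling electronegativity (C > Sn).

C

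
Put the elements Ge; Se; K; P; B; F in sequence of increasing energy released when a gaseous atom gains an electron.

B is in period 2, group 13; F is in period 2, group 17; P is in period 3, group 15; K is in period 4, group 1; Ge is in period 4, group 14; Se is in period 4, group 16.
Electron affinity generally becomes more exothermic across a period toward the halogens and less exothermic down a group.
These span different periods and groups, so the two trends combine.
K > B: this pair runs against the simple trend — see the exception note.
P > K: relative to K, both the across-period and down-group shifts push P's electron affinity up.
Ge > P: this pair runs against the simple trend — see the exception note.
Se > Ge: Se lies to the right of Ge in period 4, so the across-period effect alone puts Se higher.
F > Se: both effects reinforce here, so F is clearly the higher of the two.
Note the exception: K has a higher electron affinity than B, contrary to the simple trend — B's ns²np¹ configuration gives only a small electron affinity — the sparsely filled np subshell binds an added electron weakly.
Note the exception: Ge has a higher electron affinity than P, contrary to the simple trend — adding an electron to P's half-filled np³ subshell costs electron-pairing energy.
Tabulated electron affinity (kJ/mol): B 27, F 328, P 72, K 48, Ge 119, Se 195.
So from lowest to highest: B < K < P < Ge < Se < F.

B, K, P, Ge, Se, F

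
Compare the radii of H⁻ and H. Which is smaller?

H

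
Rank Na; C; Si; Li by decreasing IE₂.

Li > Na > C > Si

After 1 electron has been removed, what remains? Na⁺ is the bare [Ne] core; C⁺ still has 3 valence electrons; Si⁺ still has 3 valence electrons; Li⁺ is the bare [He] core.
Core electrons are held far more tightly than valence electrons, so Na and Li top the IE_2 order.
Valence configurations: C⁺ [He]2s²2p¹, Si⁺ [Ne]3s²3p¹.
Approximate IE_2 values (kJ/mol): Na 4562, C 2353, Si 1577, Li 7298.
Hence IE_2: Si < C < Na < Li.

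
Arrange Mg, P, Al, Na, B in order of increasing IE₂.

Mg < Al < P < B < Na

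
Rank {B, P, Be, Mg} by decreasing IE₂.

B > P > Be > Mg

After 1 electron has been removed, what remains? B⁺ still has 2 valence electrons; P⁺ still has 4 valence electrons; Be⁺ still has 1 valence electron; Mg⁺ still has 1 valence electron.
All are still removing valence electrons, so compare the +1 ions as you would atoms: IE_2 generally rises across a period (higher Z_eff) and falls down a group (larger shell), subject to the usual subshell exceptions.
Valence configurations: B⁺ [He]2s², P⁺ [Ne]3s²3p², Be⁺ [He]2s¹, Mg⁺ [Ne]3s¹.
The numbers (kJ/mol): B 2427, P 1907, Be 1757, Mg 1451.
Hence IE_2: Mg < Be < P < B.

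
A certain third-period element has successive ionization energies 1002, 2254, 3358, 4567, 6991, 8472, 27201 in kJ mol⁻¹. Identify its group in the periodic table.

Look for the largest jump between consecutive ionization energies: IE7/IE6 ≈ 3.2, far larger than any earlier ratio.
That jump marks the point where a core electron is being removed. So the atom has 6 valence electrons.
A main-group element with 6 valence electrons is in group 16.

Group 16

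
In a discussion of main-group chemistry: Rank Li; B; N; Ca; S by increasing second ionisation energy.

Ca < S < B < N < Li

After 1 electron has been removed, what remains? Li⁺ is the bare [He] core; B⁺ still has 2 valence electrons; N⁺ still has 4 valence electrons; Ca⁺ still has 1 valence electron; S⁺ still has 5 valence electrons.
Breaking into a closed-shell core is much more expensive than removing a leftover valence electron — Li has the largest IE_2 here.
Valence configurations: B⁺ [He]2s², N⁺ [He]2s²2p², Ca⁺ [Ar]4s¹, S⁺ [Ne]3s²3p³.
The numbers (kJ/mol): Li 7298, B 2427, N 2856, Ca 1145, S 2252.
Overall IE_2 order: Ca < S < B < N < Li.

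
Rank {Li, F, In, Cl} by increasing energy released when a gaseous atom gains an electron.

Li is in period 2, group 1; F is in period 2, group 17; Cl is in period 3, group 17; In is in period 5, group 13.
Atoms with high Z_eff and room in the valence shell (especially the halogens) have the most exothermic electron affinities.
These span different periods and groups, so the two trends combine.
Li > In: period and group pull opposite ways; the down-group shift dominates (60 vs 29 kJ/mol).
F > Li: F lies to the right of Li in period 2, so the across-period effect alone puts F higher.
Cl > F: this pair runs against the simple trend — see the exception note.
Note the exception: Cl has a higher electron affinity than F, contrary to the simple trend — F's small 2p subshell makes the incoming electron feel strong e⁻–e⁻ repulsion, so Cl actually releases more energy on gaining an electron.
Tabulated electron affinity (kJ/mol): Li 60, F 328, Cl 349, In 29.
So from lowest to highest: In < Li < F < Cl.

In < Li < F < Cl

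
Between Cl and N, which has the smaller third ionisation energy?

Cl

The third ionization energy removes an electron from the +2 ion. For each element: Cl²⁺ still has 5 valence electrons; N²⁺ still has 3 valence electrons.
All are still removing valence electrons, so compare the +2 ions as you would atoms: IE_3 generally rises across a period (higher Z_eff) and falls down a group (larger shell), subject to the usual subshell exceptions.
Valence configurations: Cl²⁺ [Ne]3s²3p³, N²⁺ [He]2s²2p¹.
Tabulated IE_3 (kJ/mol): Cl 3822, N 4578.
Putting it together, IE_3: Cl < N.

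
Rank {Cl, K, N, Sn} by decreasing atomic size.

K > Sn > Cl > N

N is in period 2, group 15; Cl is in period 3, group 17; K is in period 4, group 1; Sn is in period 5, group 14.
Moving right in a period, electrons are added to the same shell under a stronger nuclear pull, so atoms get smaller; moving down, a new shell is opened and atoms get larger.
Neither a single period nor a single group — weigh both effects.
Cl > N: period and group pull opposite ways; the down-group shift dominates (99 vs 71 pm).
Sn > Cl: relative to Cl, both the across-period and down-group shifts push Sn's atomic radius up.
K > Sn: period and group pull opposite ways; the across-period shift dominates (196 vs 140 pm).
Approximate values (pm): N 71, Cl 99, K 196, Sn 140.
So from largest to smallest: K > Sn > Cl > N.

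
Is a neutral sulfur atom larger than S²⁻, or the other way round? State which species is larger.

Forming S²⁻ adds 2 electrons to S. More electron–electron repulsion in the same shell, with unchanged nuclear charge, lets the cloud expand.
An anion is larger than its parent atom: S²⁻ > S.

S²⁻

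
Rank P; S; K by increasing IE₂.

The second ionization energy removes an electron from the +1 ion. For each element: P⁺ still has 4 valence electrons; S⁺ still has 5 valence electrons; K⁺ is the bare [Ar] core.
Pulling an electron out of a noble-gas core costs far more than removing a remaining valence electron, so K sits at the high end of IE_2.
Valence configurations: P⁺ [Ne]3s²3p², S⁺ [Ne]3s²3p³.
The numbers (kJ/mol): P 1907, S 2252, K 3052.
Overall IE_2 order: P < S < K.

P < S < K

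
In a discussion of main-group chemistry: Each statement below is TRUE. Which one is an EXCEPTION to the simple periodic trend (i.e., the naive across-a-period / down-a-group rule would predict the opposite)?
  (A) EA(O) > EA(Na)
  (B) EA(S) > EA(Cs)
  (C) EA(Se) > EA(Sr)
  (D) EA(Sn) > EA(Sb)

(D)

The general trend: electron affinity increases across a period and decreases down a group.
(A) O (period 2, group 16) vs Na (period 3, group 1): the stated order agrees with the simple trend.
(B) S (period 3, group 16) vs Cs (period 6, group 1): the stated order agrees with the simple trend.
(C) Se (period 4, group 16) vs Sr (period 5, group 2): the stated order agrees with the simple trend.
(D) Sn (period 5, group 14) vs Sb (period 5, group 15): the stated order contradicts the simple trend.
The exception is (D): adding an electron to Sb's half-filled 5p³ is unfavourable, so Sn has the more exothermic EA.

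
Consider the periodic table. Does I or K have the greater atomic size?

K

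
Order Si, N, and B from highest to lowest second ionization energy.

The second ionization energy removes an electron from the +1 ion. For each element: Si⁺ still has 3 valence electrons; N⁺ still has 4 valence electrons; B⁺ still has 2 valence electrons.
All are still removing valence electrons, so compare the +1 ions as you would atoms: IE_2 generally rises across a period (higher Z_eff) and falls down a group (larger shell), subject to the usual subshell exceptions.
Valence configurations: Si⁺ [Ne]3s²3p¹, N⁺ [He]2s²2p², B⁺ [He]2s².
The numbers (kJ/mol): Si 1577, N 2856, B 2427.
Overall IE_2 order: Si < B < N.

N > B > Si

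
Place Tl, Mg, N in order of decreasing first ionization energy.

N is in period 2, group 15; Mg is in period 3, group 2; Tl is in period 6, group 13.
First ionization energy rises across a period (greater Z_eff holds electrons more tightly) and falls down a group (valence electrons are farther from the nucleus).
Neither a single period nor a single group — weigh both effects.
Mg > Tl: the two effects oppose for this pair; the down-group effect wins (738 vs 589 kJ/mol).
N > Mg: both effects reinforce here, so N is clearly the higher of the two.
Approximate values (kJ/mol): N 1402, Mg 738, Tl 589.
So from highest to lowest: N > Mg > Tl.

N > Mg > Tl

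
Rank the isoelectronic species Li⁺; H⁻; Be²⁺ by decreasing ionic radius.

All of these have 2 electrons, so size is governed by nuclear charge alone: the more protons, the stronger the pull on the same electron cloud, and the smaller the ion.
Nuclear charges: Be²⁺ (Z=4), Li⁺ (Z=3), H⁻ (Z=1).
Largest to smallest: H⁻ > Li⁺ > Be²⁺.

H⁻ > Li⁺ > Be²⁺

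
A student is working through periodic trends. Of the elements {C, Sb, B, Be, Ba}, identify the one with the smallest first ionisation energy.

IE₁ increases left→right with effective nuclear charge and decreases top→bottom as the valence shell moves farther out.
These span different periods and groups, so the two trends combine.
B > Ba: relative to Ba, both the across-period and down-group shifts push B's first ionization energy up.
Sb > B: period and group pull opposite ways; the across-period shift dominates (831 vs 801 kJ/mol).
Be > Sb: the two effects oppose for this pair; the down-group effect wins (900 vs 831 kJ/mol).
C > Be: C lies to the right of Be in period 2, so the across-period effect alone puts C higher.
Note the exception: Be has a higher first ionization energy than B, contrary to the simple trend — removing B's lone 2p electron is easier than breaking Be's filled 2s².
For reference (kJ/mol): Be 900, B 801, C 1086, Sb 831, Ba 503.
The smallest first ionisation energy among these belongs to Ba.

Ba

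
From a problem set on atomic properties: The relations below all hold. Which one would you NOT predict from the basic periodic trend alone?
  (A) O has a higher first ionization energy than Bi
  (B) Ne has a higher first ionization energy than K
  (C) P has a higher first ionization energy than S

(C)

The general trend: first ionization energy increases across a period and decreases down a group.
(A) O (period 2, group 16) vs Bi (period 6, group 15): the stated order agrees with the simple trend.
(B) Ne (period 2, group 18) vs K (period 4, group 1): the stated order agrees with the simple trend.
(C) P (period 3, group 15) vs S (period 3, group 16): the stated order contradicts the simple trend.
The exception is (C): S (3p⁴) ionizes more easily than half-filled P (3p³) because the paired 3p electron in S is pushed out by e⁻–e⁻ repulsion.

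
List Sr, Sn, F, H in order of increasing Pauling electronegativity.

H is in period 1, group 1; F is in period 2, group 17; Sr is in period 5, group 2; Sn is in period 5, group 14.
EN rises left→right (higher Z_eff, smaller atoms) and falls top→bottom (larger, more shielded atoms).
Here both period and group differ, so the two effects have to be weighed against each other.
Sn > Sr: Sn lies to the right of Sr in period 5, so the across-period effect alone puts Sn higher.
H > Sn: the two effects oppose for this pair; the down-group effect wins (2.20 vs 1.96).
F > H: period and group pull opposite ways; the across-period shift dominates (3.98 vs 2.20).
Approximate values (Pauling): H 2.20, F 3.98, Sr 0.95, Sn 1.96.
So from lowest to highest: Sr < Sn < H < F.

Sr < Sn < H < F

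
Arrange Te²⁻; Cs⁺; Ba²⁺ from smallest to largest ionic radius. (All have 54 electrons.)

Ba²⁺, Cs⁺, Te²⁻

All of these have 54 electrons, so size is governed by nuclear charge alone: the more protons, the stronger the pull on the same electron cloud, and the smaller the ion.
Nuclear charges: Ba²⁺ (Z=56), Cs⁺ (Z=55), Te²⁻ (Z=52).
Smallest to largest: Ba²⁺ < Cs⁺ < Te²⁻.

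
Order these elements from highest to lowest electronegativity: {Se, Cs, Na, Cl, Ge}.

Cl > Se > Ge > Na > Cs

Na is in period 3, group 1; Cl is in period 3, group 17; Ge is in period 4, group 14; Se is in period 4, group 16; Cs is in period 6, group 1.
Electronegativity increases across a period and decreases down a group, tracking effective nuclear charge and atomic size.
Neither a single period nor a single group — weigh both effects.
Na > Cs: Na sits above Cs in group 1, so the down-group effect alone puts Na higher.
Ge > Na: the two effects oppose for this pair; the across-period effect wins (2.01 vs 0.93).
Se > Ge: both are in period 4; the period trend gives Se the larger value.
Cl > Se: relative to Se, both the across-period and down-group shifts push Cl's electronegativity up.
Approximate values (Pauling): Na 0.93, Cl 3.16, Ge 2.01, Se 2.55, Cs 0.79.
So from highest to lowest: Cl > Se > Ge > Na > Cs.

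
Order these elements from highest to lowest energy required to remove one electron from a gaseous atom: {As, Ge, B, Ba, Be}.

As, Be, B, Ge, Ba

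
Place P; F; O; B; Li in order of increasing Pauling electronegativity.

Li is in period 2, group 1; B is in period 2, group 13; O is in period 2, group 16; F is in period 2, group 17; P is in period 3, group 15.
Electronegativity increases across a period and decreases down a group, tracking effective nuclear charge and atomic size.
These span different periods and groups, so the two trends combine.
B > Li: both are in period 2; the period trend gives B the larger value.
P > B: period and group pull opposite ways; the across-period shift dominates (2.19 vs 2.04).
O > P: both effects reinforce here, so O is clearly the higher of the two.
F > O: both are in period 2; the period trend gives F the larger value.
For reference (Pauling): Li 0.98, B 2.04, O 3.44, F 3.98, P 2.19.
So from lowest to highest: Li < B < P < O < F.

Li < B < P < O < F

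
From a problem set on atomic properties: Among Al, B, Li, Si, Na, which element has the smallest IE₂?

The second ionization energy removes an electron from the +1 ion. For each element: Al⁺ still has 2 valence electrons; B⁺ still has 2 valence electrons; Li⁺ is the bare [He] core; Si⁺ still has 3 valence electrons; Na⁺ is the bare [Ne] core.
Pulling an electron out of a noble-gas core costs far more than removing a remaining valence electron, so Na and Li sit at the high end of IE_2.
Valence configurations: Al⁺ [Ne]3s², B⁺ [He]2s², Si⁺ [Ne]3s²3p¹.
Si⁺ loses a lone 3p electron whereas Al⁺ must break into a filled 3s² pair, so IE_2(Al) > IE_2(Si) even though Si has the higher nuclear charge.
The numbers (kJ/mol): Al 1817, B 2427, Li 7298, Si 1577, Na 4562.
Overall IE_2 order: Si < Al < B < Na < Li.

Si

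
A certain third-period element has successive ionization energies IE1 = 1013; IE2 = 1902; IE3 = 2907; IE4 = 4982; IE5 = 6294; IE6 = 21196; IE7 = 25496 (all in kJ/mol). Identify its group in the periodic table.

Look for the largest jump between consecutive ionization energies: IE6/IE5 ≈ 3.4, far larger than any earlier ratio.
That jump marks the point where a core electron is being removed. So the atom has 5 valence electrons.
A main-group element with 5 valence electrons is in group 15.

Group 15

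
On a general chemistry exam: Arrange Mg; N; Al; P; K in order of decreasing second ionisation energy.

K > N > P > Al > Mg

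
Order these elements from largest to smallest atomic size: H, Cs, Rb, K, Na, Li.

Cs > Rb > K > Na > Li > H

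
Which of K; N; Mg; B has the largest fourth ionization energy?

B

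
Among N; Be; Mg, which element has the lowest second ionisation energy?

IE_2 is the cost of taking one more electron from the +1 cation: N⁺ still has 4 valence electrons; Be⁺ still has 1 valence electron; Mg⁺ still has 1 valence electron.
All are still removing valence electrons, so compare the +1 ions as you would atoms: IE_2 generally rises across a period (higher Z_eff) and falls down a group (larger shell), subject to the usual subshell exceptions.
Valence configurations: N⁺ [He]2s²2p², Be⁺ [He]2s¹, Mg⁺ [Ne]3s¹.
Approximate IE_2 values (kJ/mol): N 2856, Be 1757, Mg 1451.
Putting it together, IE_2: Mg < Be < N.

Mg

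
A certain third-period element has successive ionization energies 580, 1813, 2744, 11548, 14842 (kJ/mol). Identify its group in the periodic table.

Group 13

Look for the largest jump between consecutive ionization energies: IE4/IE3 ≈ 4.2, far larger than any earlier ratio.
That jump marks the point where a core electron is being removed. So the atom has 3 valence electrons.
A main-group element with 3 valence electrons is in group 13.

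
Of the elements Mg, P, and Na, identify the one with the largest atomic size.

Na is in period 3, group 1; Mg is in period 3, group 2; P is in period 3, group 15.
Across a period the added protons contract the valence shell; down a group each new principal shell makes the atom larger.
All lie in period 3, so atomic radius increases right to left.
The largest atomic size among these belongs to Na.

Na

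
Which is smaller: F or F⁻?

Forming F⁻ adds 1 electron to F. More electron–electron repulsion in the same shell, with unchanged nuclear charge, lets the cloud expand.
An anion is larger than its parent atom: F⁻ > F.

F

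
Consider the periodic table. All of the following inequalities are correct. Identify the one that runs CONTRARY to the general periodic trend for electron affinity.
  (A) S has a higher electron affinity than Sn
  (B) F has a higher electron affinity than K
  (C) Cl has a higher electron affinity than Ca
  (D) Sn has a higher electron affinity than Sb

The general trend: electron affinity increases across a period and decreases down a group.
(A) S (period 3, group 16) vs Sn (period 5, group 14): the stated order agrees with the simple trend.
(B) F (period 2, group 17) vs K (period 4, group 1): the stated order agrees with the simple trend.
(C) Cl (period 3, group 17) vs Ca (period 4, group 2): the stated order agrees with the simple trend.
(D) Sn (period 5, group 14) vs Sb (period 5, group 15): the stated order contradicts the simple trend.
The exception is (D): adding an electron to Sb's half-filled 5p³ is unfavourable, so Sn has the more exothermic EA.

(D)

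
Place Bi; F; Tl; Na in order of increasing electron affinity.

F is in period 2, group 17; Na is in period 3, group 1; Tl is in period 6, group 13; Bi is in period 6, group 15.
Adding an electron releases more energy for atoms nearer the top right (short of the noble gases).
These span different periods and groups, so the two trends combine.
Na > Tl: the two effects oppose for this pair; the down-group effect wins (53 vs 19 kJ/mol).
Bi > Na: period and group pull opposite ways; the across-period shift dominates (91 vs 53 kJ/mol).
F > Bi: relative to Bi, both the across-period and down-group shifts push F's electron affinity up.
For reference (kJ/mol): F 328, Na 53, Tl 19, Bi 91.
So from lowest to highest: Tl < Na < Bi < F.

Tl < Na < Bi < F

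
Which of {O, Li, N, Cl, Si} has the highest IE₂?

Li

IE_2 is the cost of taking one more electron from the +1 cation: O⁺ still has 5 valence electrons; Li⁺ is the bare [He] core; N⁺ still has 4 valence electrons; Cl⁺ still has 6 valence electrons; Si⁺ still has 3 valence electrons.
Core electrons are held far more tightly than valence electrons, so Li tops the IE_2 order.
Valence configurations: O⁺ [He]2s²2p³, N⁺ [He]2s²2p², Cl⁺ [Ne]3s²3p⁴, Si⁺ [Ne]3s²3p¹.
The numbers (kJ/mol): O 3388, Li 7298, N 2856, Cl 2298, Si 1577.
So the second ionization energies run Si < Cl < N < O < Li.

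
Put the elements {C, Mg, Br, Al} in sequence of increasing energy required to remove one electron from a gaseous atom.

Al < Mg < C < Br

C is in period 2, group 14; Mg is in period 3, group 2; Al is in period 3, group 13; Br is in period 4, group 17.
Across a period the outer electron is held more tightly (higher IE₁); down a group it sits in a higher shell, more shielded, and comes off more easily.
Here both period and group differ, so the two effects have to be weighed against each other.
Mg > Al: this pair runs against the simple trend — see the exception note.
C > Mg: relative to Mg, both the across-period and down-group shifts push C's first ionization energy up.
Br > C: period and group pull opposite ways; the across-period shift dominates (1140 vs 1086 kJ/mol).
Note the exception: Mg has a higher first ionization energy than Al, contrary to the simple trend — Al's single 3p electron is easier to remove than one from Mg's filled 3s².
Approximate values (kJ/mol): C 1086, Mg 738, Al 578, Br 1140.
So from lowest to highest: Al < Mg < C < Br.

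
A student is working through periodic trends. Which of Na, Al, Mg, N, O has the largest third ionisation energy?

After 2 electrons have been removed, what remains? Na²⁺ is already 1 electron into the core; Al²⁺ still has 1 valence electron; Mg²⁺ is the bare [Ne] core; N²⁺ still has 3 valence electrons; O²⁺ still has 4 valence electrons.
Breaking into a closed-shell core is much more expensive than removing a leftover valence electron — Na and Mg have the largest IE_3 here.
Valence configurations: Al²⁺ [Ne]3s¹, N²⁺ [He]2s²2p¹, O²⁺ [He]2s²2p².
Approximate IE_3 values (kJ/mol): Na 6910, Al 2745, Mg 7733, N 4578, O 5300.
Putting it together, IE_3: Al < N < O < Na < Mg.

Mg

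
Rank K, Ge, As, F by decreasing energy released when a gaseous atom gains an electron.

F, Ge, As, K

F is in period 2, group 17; K is in period 4, group 1; Ge is in period 4, group 14; As is in period 4, group 15.
Atoms with high Z_eff and room in the valence shell (especially the halogens) have the most exothermic electron affinities.
Here both period and group differ, so the two effects have to be weighed against each other.
As > K: As lies to the right of K in period 4, so the across-period effect alone puts As higher.
Ge > As: this pair runs against the simple trend — see the exception note.
F > Ge: both effects reinforce here, so F is clearly the higher of the two.
Note the exception: Ge has a higher electron affinity than As, contrary to the simple trend — adding an electron to As's half-filled 4p³ is unfavourable, so Ge (4p²) has the more exothermic EA.
For reference (kJ/mol): F 328, K 48, Ge 119, As 78.
So from highest to lowest: F > Ge > As > K.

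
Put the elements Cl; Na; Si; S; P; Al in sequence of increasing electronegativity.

Na, Al, Si, P, S, Cl

Atoms toward the upper right of the periodic table pull bonding electrons most strongly.
All lie in period 3, so electronegativity increases left to right.
So from lowest to highest: Na < Al < Si < P < S < Cl.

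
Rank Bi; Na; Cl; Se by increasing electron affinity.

Na, Bi, Se, Cl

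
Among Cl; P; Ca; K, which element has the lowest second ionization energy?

The second ionization energy removes an electron from the +1 ion. For each element: Cl⁺ still has 6 valence electrons; P⁺ still has 4 valence electrons; Ca⁺ still has 1 valence electron; K⁺ is the bare [Ar] core.
Pulling an electron out of a noble-gas core costs far more than removing a remaining valence electron, so K sits at the high end of IE_2.
Valence configurations: Cl⁺ [Ne]3s²3p⁴, P⁺ [Ne]3s²3p², Ca⁺ [Ar]4s¹.
Approximate IE_2 values (kJ/mol): Cl 2298, P 1907, Ca 1145, K 3052.
So the second ionization energies run Ca < P < Cl < K.

Ca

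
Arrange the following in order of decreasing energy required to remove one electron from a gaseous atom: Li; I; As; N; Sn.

N > I > As > Sn > Li

Li is in period 2, group 1; N is in period 2, group 15; As is in period 4, group 15; Sn is in period 5, group 14; I is in period 5, group 17.
First ionization energy rises across a period (greater Z_eff holds electrons more tightly) and falls down a group (valence electrons are farther from the nucleus).
These span different periods and groups, so the two trends combine.
Sn > Li: period and group pull opposite ways; the across-period shift dominates (709 vs 520 kJ/mol).
As > Sn: both effects reinforce here, so As is clearly the higher of the two.
I > As: period and group pull opposite ways; the across-period shift dominates (1008 vs 947 kJ/mol).
N > I: the two effects oppose for this pair; the down-group effect wins (1402 vs 1008 kJ/mol).
Tabulated first ionization energy (kJ/mol): Li 520, N 1402, As 947, Sn 709, I 1008.
So from highest to lowest: N > I > As > Sn > Li.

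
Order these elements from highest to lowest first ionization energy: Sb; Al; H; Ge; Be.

Removing the outermost electron gets harder across a period and easier down a group.
These sit on a diagonal, where the across-period and down-group effects partly cancel.
Ge > Al: the two effects oppose for this pair; the across-period effect wins (762 vs 578 kJ/mol).
Sb > Ge: period and group pull opposite ways; the across-period shift dominates (831 vs 762 kJ/mol).
Be > Sb: period and group pull opposite ways; the down-group shift dominates (900 vs 831 kJ/mol).
H > Be: the two effects oppose for this pair; the down-group effect wins (1312 vs 900 kJ/mol).
Tabulated first ionization energy (kJ/mol): H 1312, Be 900, Al 578, Ge 762, Sb 831.
So from highest to lowest: H > Be > Sb > Ge > Al.

H, Be, Sb, Ge, Al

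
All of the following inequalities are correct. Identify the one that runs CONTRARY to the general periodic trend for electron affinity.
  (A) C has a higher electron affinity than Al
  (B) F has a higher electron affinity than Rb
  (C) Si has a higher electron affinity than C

(C)

The general trend: electron affinity increases across a period and decreases down a group.
(A) C (period 2, group 14) vs Al (period 3, group 13): the stated order agrees with the simple trend.
(B) F (period 2, group 17) vs Rb (period 5, group 1): the stated order agrees with the simple trend.
(C) Si (period 3, group 14) vs C (period 2, group 14): the stated order contradicts the simple trend.
The exception is (C): Si's larger, more diffuse 3p orbitals accept an added electron slightly more readily than C's compact 2p.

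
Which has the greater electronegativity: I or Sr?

I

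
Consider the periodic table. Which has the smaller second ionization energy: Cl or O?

Cl

IE_2 is the cost of taking one more electron from the +1 cation: Cl⁺ still has 6 valence electrons; O⁺ still has 5 valence electrons.
All are still removing valence electrons, so compare the +1 ions as you would atoms: IE_2 generally rises across a period (higher Z_eff) and falls down a group (larger shell), subject to the usual subshell exceptions.
Valence configurations: Cl⁺ [Ne]3s²3p⁴, O⁺ [He]2s²2p³.
Approximate IE_2 values (kJ/mol): Cl 2298, O 3388.
Overall IE_2 order: Cl < O.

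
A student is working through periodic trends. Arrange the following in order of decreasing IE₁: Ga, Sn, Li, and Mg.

Mg, Sn, Ga, Li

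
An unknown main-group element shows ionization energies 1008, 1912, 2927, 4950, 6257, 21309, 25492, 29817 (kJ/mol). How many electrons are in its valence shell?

Look for the largest jump between consecutive ionization energies: IE6/IE5 ≈ 3.4, far larger than any earlier ratio.
That jump marks the point where a core electron is being removed. So the atom has 5 valence electrons.

5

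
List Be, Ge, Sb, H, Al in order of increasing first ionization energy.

IE₁ increases left→right with effective nuclear charge and decreases top→bottom as the valence shell moves farther out.
These sit on a diagonal, where the across-period and down-group effects partly cancel.
Ge > Al: period and group pull opposite ways; the across-period shift dominates (762 vs 578 kJ/mol).
Sb > Ge: the two effects oppose for this pair; the across-period effect wins (831 vs 762 kJ/mol).
Be > Sb: the two effects oppose for this pair; the down-group effect wins (900 vs 831 kJ/mol).
H > Be: period and group pull opposite ways; the down-group shift dominates (1312 vs 900 kJ/mol).
For reference (kJ/mol): H 1312, Be 900, Al 578, Ge 762, Sb 831.
So from lowest to highest: Al < Ge < Sb < Be < H.

Al, Ge, Sb, Be, H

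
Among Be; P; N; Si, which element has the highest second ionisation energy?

N

The second ionization energy removes an electron from the +1 ion. For each element: Be⁺ still has 1 valence electron; P⁺ still has 4 valence electrons; N⁺ still has 4 valence electrons; Si⁺ still has 3 valence electrons.
All are still removing valence electrons, so compare the +1 ions as you would atoms: IE_2 generally rises across a period (higher Z_eff) and falls down a group (larger shell), subject to the usual subshell exceptions.
Valence configurations: Be⁺ [He]2s¹, P⁺ [Ne]3s²3p², N⁺ [He]2s²2p², Si⁺ [Ne]3s²3p¹.
Tabulated IE_2 (kJ/mol): Be 1757, P 1907, N 2856, Si 1577.
Hence IE_2: Si < Be < P < N.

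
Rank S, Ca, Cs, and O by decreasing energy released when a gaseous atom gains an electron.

S > O > Cs > Ca

O is in period 2, group 16; S is in period 3, group 16; Ca is in period 4, group 2; Cs is in period 6, group 1.
Adding an electron releases more energy for atoms nearer the top right (short of the noble gases).
Neither a single period nor a single group — weigh both effects.
Cs > Ca: this pair runs against the simple trend — see the exception note.
O > Cs: relative to Cs, both the across-period and down-group shifts push O's electron affinity up.
S > O: this pair runs against the simple trend — see the exception note.
Note the exception: Cs has a higher electron affinity than Ca, contrary to the simple trend — adding an electron to Ca (ns²) has to open a new, higher-energy np subshell, which is unfavourable.
Note the exception: S has a higher electron affinity than O, contrary to the simple trend — the compact 2p subshell of O repels the added electron more than S's larger 3p does.
For reference (kJ/mol): O 141, S 200, Ca 2, Cs 46.
So from highest to lowest: S > O > Cs > Ca.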